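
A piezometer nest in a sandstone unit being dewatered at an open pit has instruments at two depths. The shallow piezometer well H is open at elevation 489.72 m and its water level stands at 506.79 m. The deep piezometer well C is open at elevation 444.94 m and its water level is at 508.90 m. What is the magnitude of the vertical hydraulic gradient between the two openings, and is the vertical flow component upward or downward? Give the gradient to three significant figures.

Total head at well H: h = 506.79 m (water level in the standpipe).
Total head at well C: h = 508.90 m.
Δh = h(well H) − h(well C) = 506.79 − 508.90 = -2.11 m.
Vertical separation Δz = 489.72 − 444.94 = 44.78 m.
|i_v| = |Δh| / Δz = 2.11 / 44.78 = 0.0471.
Head is higher in the deep piezometer, so vertical flow is upward (discharge condition).

|i_v| ≈ 0.0471; vertical flow is upward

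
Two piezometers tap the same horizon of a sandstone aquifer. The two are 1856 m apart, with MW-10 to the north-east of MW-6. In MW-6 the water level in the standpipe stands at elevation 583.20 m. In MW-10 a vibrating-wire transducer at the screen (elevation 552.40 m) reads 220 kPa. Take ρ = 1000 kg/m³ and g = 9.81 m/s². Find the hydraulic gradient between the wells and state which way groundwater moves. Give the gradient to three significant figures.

Total head at MW-6: h = 583.20 m (water level in the piezometer is the total head).
Pressure head at MW-10: ψ = P/(ρg) = 220×1000 / (1000 × 9.81) = 22.43 m.
Total head at MW-10: h = z + ψ = 552.40 + 22.43 = 574.83 m.
Head difference: h(MW-6) − h(MW-10) = 583.20 − 574.83 = 8.37 m.
Hydraulic gradient: i = |Δh| / L = 8.37 / 1856 = 0.00451.
Flow is from higher to lower head: from MW-6 toward MW-10, i.e. toward the north-east.

i ≈ 0.00451; groundwater flows toward the north-east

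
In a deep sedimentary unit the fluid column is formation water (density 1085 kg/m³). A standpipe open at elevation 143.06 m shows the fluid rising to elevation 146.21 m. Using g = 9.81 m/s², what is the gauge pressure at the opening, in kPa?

P ≈ 33.5 kPa

Pressure head ψ = h − z = 146.21 − 143.06 = 3.15 m.
P = ρgψ = 1085 × 9.81 × 3.15 = 33528 Pa ≈ 33.5 kPa.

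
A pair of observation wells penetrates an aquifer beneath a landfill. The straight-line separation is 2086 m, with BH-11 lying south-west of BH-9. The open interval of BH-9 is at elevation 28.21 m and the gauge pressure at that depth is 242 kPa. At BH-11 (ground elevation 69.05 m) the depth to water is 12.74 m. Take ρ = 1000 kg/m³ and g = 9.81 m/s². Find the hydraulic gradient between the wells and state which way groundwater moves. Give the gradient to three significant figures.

i ≈ 0.00164; groundwater flows toward the north-east

Pressure head at BH-9: ψ = P/(ρg) = 242×1000 / (1000 × 9.81) = 24.67 m.
Total head at BH-9: h = z + ψ = 28.21 + 24.67 = 52.88 m.
Total head at BH-11: h = 69.05 − 12.74 = 56.31 m.
Head difference: h(BH-9) − h(BH-11) = 52.88 − 56.31 = -3.43 m.
Hydraulic gradient: i = |Δh| / L = 3.43 / 2086 = 0.00164.
Flow is from higher to lower head: from BH-11 toward BH-9, i.e. toward the north-east.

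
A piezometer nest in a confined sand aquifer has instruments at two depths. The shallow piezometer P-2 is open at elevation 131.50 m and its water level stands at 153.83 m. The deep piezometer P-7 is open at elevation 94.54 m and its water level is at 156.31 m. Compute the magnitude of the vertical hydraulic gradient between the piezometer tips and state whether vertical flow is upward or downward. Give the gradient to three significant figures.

Total head at P-2: h = 153.83 m (water level in the standpipe).
Total head at P-7: h = 156.31 m.
Δh = h(P-2) − h(P-7) = 153.83 − 156.31 = -2.48 m.
Vertical separation Δz = 131.50 − 94.54 = 36.96 m.
|i_v| = |Δh| / Δz = 2.48 / 36.96 = 0.0671.
Head is higher in the deep piezometer, so vertical flow is upward (discharge condition).

|i_v| ≈ 0.0671; vertical flow is upward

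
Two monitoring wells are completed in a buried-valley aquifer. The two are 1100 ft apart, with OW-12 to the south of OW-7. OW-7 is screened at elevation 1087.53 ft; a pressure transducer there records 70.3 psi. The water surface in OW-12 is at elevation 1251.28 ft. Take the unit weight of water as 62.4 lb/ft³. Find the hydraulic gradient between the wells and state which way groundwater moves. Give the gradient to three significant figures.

Pressure head at OW-7: ψ = 144·P/γ = 144 × 70.3 / 62.4 = 162.23 ft.
Total head at OW-7: h = z + ψ = 1087.53 + 162.23 = 1249.76 ft.
Total head at OW-12: h = 1251.28 ft (water level in the piezometer is the total head).
Head difference: h(OW-7) − h(OW-12) = 1249.76 − 1251.28 = -1.52 ft.
Hydraulic gradient: i = |Δh| / L = 1.52 / 1100 = 0.00138.
Flow is from higher to lower head: from OW-12 toward OW-7, i.e. toward the north.

i ≈ 0.00138; groundwater flows toward the north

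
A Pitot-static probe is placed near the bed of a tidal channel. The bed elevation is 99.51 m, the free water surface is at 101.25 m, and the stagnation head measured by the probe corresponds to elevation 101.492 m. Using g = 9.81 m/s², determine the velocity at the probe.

Near the bed, under hydrostatic conditions, the piezometric head (z + ψ) equals the free-surface elevation, 101.25 m.
Velocity head = total − piezometric = 101.492 − 101.25 = 0.242 m.
v = √(2g·h_v) = √(2 × 9.81 × 0.242) = 2.18 m/s.

v ≈ 2.18 m/s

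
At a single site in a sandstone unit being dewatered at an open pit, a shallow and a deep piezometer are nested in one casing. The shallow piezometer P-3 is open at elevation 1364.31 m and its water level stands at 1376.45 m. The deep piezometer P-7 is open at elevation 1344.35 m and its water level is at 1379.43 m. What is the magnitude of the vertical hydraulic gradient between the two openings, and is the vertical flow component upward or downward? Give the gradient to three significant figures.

|i_v| ≈ 0.149; vertical flow is upward

Total head at P-3: h = 1376.45 m (water level in the standpipe).
Total head at P-7: h = 1379.43 m.
Δh = h(P-3) − h(P-7) = 1376.45 − 1379.43 = -2.98 m.
Vertical separation Δz = 1364.31 − 1344.35 = 19.96 m.
|i_v| = |Δh| / Δz = 2.98 / 19.96 = 0.149.
Head is higher in the deep piezometer, so vertical flow is upward (discharge condition).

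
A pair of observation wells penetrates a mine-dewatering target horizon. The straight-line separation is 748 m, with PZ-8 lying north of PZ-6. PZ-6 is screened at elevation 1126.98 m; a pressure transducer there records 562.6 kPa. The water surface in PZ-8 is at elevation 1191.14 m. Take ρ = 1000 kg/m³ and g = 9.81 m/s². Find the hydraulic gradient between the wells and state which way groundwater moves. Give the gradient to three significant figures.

Pressure head at PZ-6: ψ = P/(ρg) = 562.6×1000 / (1000 × 9.81) = 57.35 m.
Total head at PZ-6: h = z + ψ = 1126.98 + 57.35 = 1184.33 m.
Total head at PZ-8: h = 1191.14 m (water level in the piezometer is the total head).
Head difference: h(PZ-6) − h(PZ-8) = 1184.33 − 1191.14 = -6.81 m.
Hydraulic gradient: i = |Δh| / L = 6.81 / 748 = 0.00910.
Flow is from higher to lower head: from PZ-8 toward PZ-6, i.e. toward the south.

i ≈ 0.00910; groundwater flows toward the south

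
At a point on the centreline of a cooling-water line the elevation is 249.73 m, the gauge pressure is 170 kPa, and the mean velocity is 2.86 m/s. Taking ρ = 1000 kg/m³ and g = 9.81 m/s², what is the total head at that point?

h ≈ 267.48 m

Pressure head ψ = P/(ρg) = 170×1000 / (1000 × 9.81) = 17.33 m.
Velocity head = v²/(2g) = 2.86² / (2 × 9.81) = 0.417 m.
h = z + ψ + v²/(2g) = 249.73 + 17.33 + 0.417 = 267.48 m.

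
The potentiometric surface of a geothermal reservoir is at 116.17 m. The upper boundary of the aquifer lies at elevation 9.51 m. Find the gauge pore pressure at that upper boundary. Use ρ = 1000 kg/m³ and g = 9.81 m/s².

Pressure head at the aquifer top: ψ = h − z = 116.17 − 9.51 = 106.66 m.
P = ρgψ = 1000 × 9.81 × 106.66 = 1046335 Pa ≈ 1050 kPa.

P ≈ 1050 kPa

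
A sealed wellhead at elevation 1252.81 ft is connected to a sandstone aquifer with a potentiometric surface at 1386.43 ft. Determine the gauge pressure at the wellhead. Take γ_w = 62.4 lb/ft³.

P ≈ 57.9 psi

Head above the cap: Δh = 1386.43 − 1252.81 = 133.62 ft.
P = γΔh/144 = 62.4 × 133.62 / 144 = 57.9 psi.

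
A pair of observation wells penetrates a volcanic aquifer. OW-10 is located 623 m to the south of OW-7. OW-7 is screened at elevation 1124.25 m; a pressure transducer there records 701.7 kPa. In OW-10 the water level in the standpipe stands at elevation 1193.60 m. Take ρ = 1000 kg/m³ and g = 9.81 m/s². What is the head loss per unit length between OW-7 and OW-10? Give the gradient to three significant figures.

i ≈ 0.00350 m/m

Pressure head at OW-7: ψ = P/(ρg) = 701.7×1000 / (1000 × 9.81) = 71.53 m.
Total head at OW-7: h = z + ψ = 1124.25 + 71.53 = 1195.78 m.
Total head at OW-10: h = 1193.60 m (water level in the piezometer is the total head).
Head difference: h(OW-7) − h(OW-10) = 1195.78 − 1193.60 = 2.18 m.
Hydraulic gradient: i = |Δh| / L = 2.18 / 623 = 0.00350.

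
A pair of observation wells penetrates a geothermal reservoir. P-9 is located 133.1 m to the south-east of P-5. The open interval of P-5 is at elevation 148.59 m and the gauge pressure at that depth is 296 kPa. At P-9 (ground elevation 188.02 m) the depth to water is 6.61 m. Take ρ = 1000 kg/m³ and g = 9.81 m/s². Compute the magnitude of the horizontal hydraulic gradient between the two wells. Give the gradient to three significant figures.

i ≈ 0.0199

Pressure head at P-5: ψ = P/(ρg) = 296×1000 / (1000 × 9.81) = 30.17 m.
Total head at P-5: h = z + ψ = 148.59 + 30.17 = 178.76 m.
Total head at P-9: h = 188.02 − 6.61 = 181.41 m.
Head difference: h(P-5) − h(P-9) = 178.76 − 181.41 = -2.65 m.
Hydraulic gradient: i = |Δh| / L = 2.65 / 133.1 = 0.0199.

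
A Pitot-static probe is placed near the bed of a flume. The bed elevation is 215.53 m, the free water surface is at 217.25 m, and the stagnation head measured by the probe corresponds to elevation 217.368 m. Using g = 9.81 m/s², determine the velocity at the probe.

v ≈ 1.52 m/s

Near the bed, under hydrostatic conditions, the piezometric head (z + ψ) equals the free-surface elevation, 217.25 m.
Velocity head = total − piezometric = 217.368 − 217.25 = 0.118 m.
v = √(2g·h_v) = √(2 × 9.81 × 0.118) = 1.52 m/s.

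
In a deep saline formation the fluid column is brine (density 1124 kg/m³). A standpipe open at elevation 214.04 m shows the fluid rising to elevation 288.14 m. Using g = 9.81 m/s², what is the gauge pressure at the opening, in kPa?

Pressure head ψ = h − z = 288.14 − 214.04 = 74.10 m.
P = ρgψ = 1124 × 9.81 × 74.10 = 817059 Pa ≈ 817 kPa.

P ≈ 817 kPa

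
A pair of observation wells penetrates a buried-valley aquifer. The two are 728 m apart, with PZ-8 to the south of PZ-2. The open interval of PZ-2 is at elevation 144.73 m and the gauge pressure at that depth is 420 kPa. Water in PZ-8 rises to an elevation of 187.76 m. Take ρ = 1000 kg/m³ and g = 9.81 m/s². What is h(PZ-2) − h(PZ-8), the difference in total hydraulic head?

Pressure head at PZ-2: ψ = P/(ρg) = 420×1000 / (1000 × 9.81) = 42.81 m.
Total head at PZ-2: h = z + ψ = 144.73 + 42.81 = 187.54 m.
Total head at PZ-8: h = 187.76 m (water level in the piezometer is the total head).
Head difference: h(PZ-2) − h(PZ-8) = 187.54 − 187.76 = -0.22 m.

Δh ≈ -0.22 m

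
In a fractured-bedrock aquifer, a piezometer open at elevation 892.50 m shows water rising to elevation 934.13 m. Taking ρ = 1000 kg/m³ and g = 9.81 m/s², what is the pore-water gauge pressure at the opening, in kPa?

P ≈ 408 kPa

Pressure head ψ = h − z = 934.13 − 892.50 = 41.63 m.
P = ρgψ = 1000 × 9.81 × 41.63 = 408390 Pa ≈ 408 kPa.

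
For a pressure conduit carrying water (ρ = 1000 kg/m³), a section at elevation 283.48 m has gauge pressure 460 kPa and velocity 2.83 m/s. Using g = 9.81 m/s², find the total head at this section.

h ≈ 330.78 m

Pressure head ψ = P/(ρg) = 460×1000 / (1000 × 9.81) = 46.89 m.
Velocity head = v²/(2g) = 2.83² / (2 × 9.81) = 0.408 m.
h = z + ψ + v²/(2g) = 283.48 + 46.89 + 0.408 = 330.78 m.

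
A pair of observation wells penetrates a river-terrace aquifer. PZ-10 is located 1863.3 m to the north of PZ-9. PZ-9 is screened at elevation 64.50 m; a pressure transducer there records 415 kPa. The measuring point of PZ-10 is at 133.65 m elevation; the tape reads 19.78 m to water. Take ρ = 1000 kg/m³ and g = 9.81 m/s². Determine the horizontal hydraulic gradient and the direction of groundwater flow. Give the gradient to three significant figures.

i ≈ 0.00379; groundwater flows toward the south

Pressure head at PZ-9: ψ = P/(ρg) = 415×1000 / (1000 × 9.81) = 42.30 m.
Total head at PZ-9: h = z + ψ = 64.50 + 42.30 = 106.80 m.
Total head at PZ-10: h = 133.65 − 19.78 = 113.87 m.
Head difference: h(PZ-9) − h(PZ-10) = 106.80 − 113.87 = -7.07 m.
Hydraulic gradient: i = |Δh| / L = 7.07 / 1863.3 = 0.00379.
Flow is from higher to lower head: from PZ-10 toward PZ-9, i.e. toward the south.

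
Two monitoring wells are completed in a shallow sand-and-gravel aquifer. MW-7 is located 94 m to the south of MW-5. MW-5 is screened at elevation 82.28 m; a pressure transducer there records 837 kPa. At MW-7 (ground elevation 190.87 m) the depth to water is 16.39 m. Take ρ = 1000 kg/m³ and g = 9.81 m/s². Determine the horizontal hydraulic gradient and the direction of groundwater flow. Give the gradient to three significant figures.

Pressure head at MW-5: ψ = P/(ρg) = 837×1000 / (1000 × 9.81) = 85.32 m.
Total head at MW-5: h = z + ψ = 82.28 + 85.32 = 167.60 m.
Total head at MW-7: h = 190.87 − 16.39 = 174.48 m.
Head difference: h(MW-5) − h(MW-7) = 167.60 − 174.48 = -6.88 m.
Hydraulic gradient: i = |Δh| / L = 6.88 / 94 = 0.0732.
Flow is from higher to lower head: from MW-7 toward MW-5, i.e. toward the north.

i ≈ 0.0732; groundwater flows toward the north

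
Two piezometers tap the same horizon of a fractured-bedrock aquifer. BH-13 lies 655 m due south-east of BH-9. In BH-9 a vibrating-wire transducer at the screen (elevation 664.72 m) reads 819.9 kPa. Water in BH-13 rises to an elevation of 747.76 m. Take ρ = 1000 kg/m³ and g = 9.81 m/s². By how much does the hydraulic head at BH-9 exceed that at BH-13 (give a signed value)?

Pressure head at BH-9: ψ = P/(ρg) = 819.9×1000 / (1000 × 9.81) = 83.58 m.
Total head at BH-9: h = z + ψ = 664.72 + 83.58 = 748.30 m.
Total head at BH-13: h = 747.76 m (water level in the piezometer is the total head).
Head difference: h(BH-9) − h(BH-13) = 748.30 − 747.76 = 0.54 m.

Δh ≈ 0.54 m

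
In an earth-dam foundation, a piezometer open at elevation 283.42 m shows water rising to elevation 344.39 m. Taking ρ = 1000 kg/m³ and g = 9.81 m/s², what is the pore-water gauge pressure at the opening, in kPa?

P ≈ 598 kPa

Pressure head ψ = h − z = 344.39 − 283.42 = 60.97 m.
P = ρgψ = 1000 × 9.81 × 60.97 = 598116 Pa ≈ 598 kPa.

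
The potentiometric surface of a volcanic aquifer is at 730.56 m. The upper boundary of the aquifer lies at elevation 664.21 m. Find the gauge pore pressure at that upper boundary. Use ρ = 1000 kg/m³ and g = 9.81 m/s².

P ≈ 651 kPa

Pressure head at the aquifer top: ψ = h − z = 730.56 − 664.21 = 66.35 m.
P = ρgψ = 1000 × 9.81 × 66.35 = 650893 Pa ≈ 651 kPa.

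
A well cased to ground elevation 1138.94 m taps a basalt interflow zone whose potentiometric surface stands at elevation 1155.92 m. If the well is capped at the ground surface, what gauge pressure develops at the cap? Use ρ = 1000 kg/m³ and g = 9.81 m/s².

P ≈ 167 kPa

Head above the cap: Δh = 1155.92 − 1138.94 = 16.98 m.
P = ρgΔh = 1000 × 9.81 × 16.98 = 166574 Pa ≈ 167 kPa.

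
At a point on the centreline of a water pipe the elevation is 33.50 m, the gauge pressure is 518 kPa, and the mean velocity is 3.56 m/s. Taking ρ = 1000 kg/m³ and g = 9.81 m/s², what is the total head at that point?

Pressure head ψ = P/(ρg) = 518×1000 / (1000 × 9.81) = 52.80 m.
Velocity head = v²/(2g) = 3.56² / (2 × 9.81) = 0.646 m.
h = z + ψ + v²/(2g) = 33.50 + 52.80 + 0.646 = 86.95 m.

h ≈ 86.95 m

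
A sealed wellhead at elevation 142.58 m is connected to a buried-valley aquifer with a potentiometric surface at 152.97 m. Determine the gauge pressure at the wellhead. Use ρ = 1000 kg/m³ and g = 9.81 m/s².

Head above the cap: Δh = 152.97 − 142.58 = 10.39 m.
P = ρgΔh = 1000 × 9.81 × 10.39 = 101926 Pa ≈ 102 kPa.

P ≈ 102 kPa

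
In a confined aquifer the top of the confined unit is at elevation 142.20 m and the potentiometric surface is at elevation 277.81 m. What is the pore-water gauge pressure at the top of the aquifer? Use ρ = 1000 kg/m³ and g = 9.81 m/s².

Pressure head at the aquifer top: ψ = h − z = 277.81 − 142.20 = 135.61 m.
P = ρgψ = 1000 × 9.81 × 135.61 = 1330334 Pa ≈ 1330 kPa.

P ≈ 1330 kPa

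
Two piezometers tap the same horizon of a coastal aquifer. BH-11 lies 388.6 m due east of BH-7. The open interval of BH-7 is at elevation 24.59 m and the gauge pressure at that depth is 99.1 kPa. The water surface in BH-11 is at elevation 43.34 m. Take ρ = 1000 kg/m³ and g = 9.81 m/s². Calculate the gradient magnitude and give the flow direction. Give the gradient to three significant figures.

Pressure head at BH-7: ψ = P/(ρg) = 99.1×1000 / (1000 × 9.81) = 10.10 m.
Total head at BH-7: h = z + ψ = 24.59 + 10.10 = 34.69 m.
Total head at BH-11: h = 43.34 m (water level in the piezometer is the total head).
Head difference: h(BH-7) − h(BH-11) = 34.69 − 43.34 = -8.65 m.
Hydraulic gradient: i = |Δh| / L = 8.65 / 388.6 = 0.0223.
Flow is from higher to lower head: from BH-11 toward BH-7, i.e. toward the west.

i ≈ 0.0223; groundwater flows toward the west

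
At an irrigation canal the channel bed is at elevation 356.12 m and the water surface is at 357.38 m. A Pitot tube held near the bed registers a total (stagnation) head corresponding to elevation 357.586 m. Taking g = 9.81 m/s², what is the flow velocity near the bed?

v ≈ 2.01 m/s

Near the bed, under hydrostatic conditions, the piezometric head (z + ψ) equals the free-surface elevation, 357.38 m.
Velocity head = total − piezometric = 357.586 − 357.38 = 0.206 m.
v = √(2g·h_v) = √(2 × 9.81 × 0.206) = 2.01 m/s.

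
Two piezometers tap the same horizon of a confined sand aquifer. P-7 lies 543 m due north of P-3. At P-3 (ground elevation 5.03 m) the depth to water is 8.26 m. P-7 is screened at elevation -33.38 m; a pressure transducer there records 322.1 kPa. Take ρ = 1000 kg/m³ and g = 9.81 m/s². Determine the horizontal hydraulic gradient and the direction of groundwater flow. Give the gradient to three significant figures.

Total head at P-3: h = 5.03 − 8.26 = -3.23 m.
Pressure head at P-7: ψ = P/(ρg) = 322.1×1000 / (1000 × 9.81) = 32.83 m.
Total head at P-7: h = z + ψ = -33.38 + 32.83 = -0.55 m.
Head difference: h(P-3) − h(P-7) = -3.23 − (-0.55) = -2.68 m.
Hydraulic gradient: i = |Δh| / L = 2.68 / 543 = 0.00494.
Flow is from higher to lower head: from P-7 toward P-3, i.e. toward the south.

i ≈ 0.00494; groundwater flows toward the south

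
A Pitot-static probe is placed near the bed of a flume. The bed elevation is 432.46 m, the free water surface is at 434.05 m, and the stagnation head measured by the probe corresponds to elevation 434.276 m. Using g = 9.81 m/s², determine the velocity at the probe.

Near the bed, under hydrostatic conditions, the piezometric head (z + ψ) equals the free-surface elevation, 434.05 m.
Velocity head = total − piezometric = 434.276 − 434.05 = 0.226 m.
v = √(2g·h_v) = √(2 × 9.81 × 0.226) = 2.11 m/s.

v ≈ 2.11 m/s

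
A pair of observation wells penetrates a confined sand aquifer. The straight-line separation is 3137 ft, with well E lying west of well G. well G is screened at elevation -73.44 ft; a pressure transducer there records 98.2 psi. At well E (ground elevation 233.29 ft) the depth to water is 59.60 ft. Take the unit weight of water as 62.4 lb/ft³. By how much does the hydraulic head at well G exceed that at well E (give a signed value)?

Pressure head at well G: ψ = 144·P/γ = 144 × 98.2 / 62.4 = 226.62 ft.
Total head at well G: h = z + ψ = -73.44 + 226.62 = 153.18 ft.
Total head at well E: h = 233.29 − 59.60 = 173.69 ft.
Head difference: h(well G) − h(well E) = 153.18 − 173.69 = -20.51 ft.

Δh ≈ -20.51 ft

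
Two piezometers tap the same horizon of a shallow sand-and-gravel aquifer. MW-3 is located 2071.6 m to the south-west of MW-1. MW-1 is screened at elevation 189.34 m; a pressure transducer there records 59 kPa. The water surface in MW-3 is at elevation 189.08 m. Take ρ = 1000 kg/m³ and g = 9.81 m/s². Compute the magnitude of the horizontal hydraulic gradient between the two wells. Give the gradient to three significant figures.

Pressure head at MW-1: ψ = P/(ρg) = 59×1000 / (1000 × 9.81) = 6.01 m.
Total head at MW-1: h = z + ψ = 189.34 + 6.01 = 195.35 m.
Total head at MW-3: h = 189.08 m (water level in the piezometer is the total head).
Head difference: h(MW-1) − h(MW-3) = 195.35 − 189.08 = 6.27 m.
Hydraulic gradient: i = |Δh| / L = 6.27 / 2071.6 = 0.00303.

i ≈ 0.00303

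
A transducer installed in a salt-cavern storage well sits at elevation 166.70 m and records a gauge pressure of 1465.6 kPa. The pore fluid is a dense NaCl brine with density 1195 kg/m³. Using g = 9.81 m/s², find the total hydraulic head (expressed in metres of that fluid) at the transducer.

ψ = P/(ρg) = 1465.6×1000 / (1195 × 9.81) = 125.02 m.
h = z + ψ = 166.70 + 125.02 = 291.72 m.

h ≈ 291.72 m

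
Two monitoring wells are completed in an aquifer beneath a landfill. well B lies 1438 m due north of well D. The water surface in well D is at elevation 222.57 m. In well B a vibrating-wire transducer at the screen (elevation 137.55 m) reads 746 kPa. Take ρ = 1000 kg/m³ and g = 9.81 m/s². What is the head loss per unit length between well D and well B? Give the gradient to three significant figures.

i ≈ 0.00624 m/m

Total head at well D: h = 222.57 m (water level in the piezometer is the total head).
Pressure head at well B: ψ = P/(ρg) = 746×1000 / (1000 × 9.81) = 76.04 m.
Total head at well B: h = z + ψ = 137.55 + 76.04 = 213.59 m.
Head difference: h(well D) − h(well B) = 222.57 − 213.59 = 8.98 m.
Hydraulic gradient: i = |Δh| / L = 8.98 / 1438 = 0.00624.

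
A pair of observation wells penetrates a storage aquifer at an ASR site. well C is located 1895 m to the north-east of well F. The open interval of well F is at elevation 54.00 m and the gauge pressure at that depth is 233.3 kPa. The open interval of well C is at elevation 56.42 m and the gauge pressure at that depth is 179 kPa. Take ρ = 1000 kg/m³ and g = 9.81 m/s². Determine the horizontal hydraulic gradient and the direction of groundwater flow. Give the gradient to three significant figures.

i ≈ 0.00164; groundwater flows toward the north-east

Pressure head at well F: ψ = P/(ρg) = 233.3×1000 / (1000 × 9.81) = 23.78 m.
Total head at well F: h = z + ψ = 54.00 + 23.78 = 77.78 m.
Pressure head at well C: ψ = P/(ρg) = 179×1000 / (1000 × 9.81) = 18.25 m.
Total head at well C: h = z + ψ = 56.42 + 18.25 = 74.67 m.
Head difference: h(well F) − h(well C) = 77.78 − 74.67 = 3.11 m.
Hydraulic gradient: i = |Δh| / L = 3.11 / 1895 = 0.00164.
Flow is from higher to lower head: from well F toward well C, i.e. toward the north-east.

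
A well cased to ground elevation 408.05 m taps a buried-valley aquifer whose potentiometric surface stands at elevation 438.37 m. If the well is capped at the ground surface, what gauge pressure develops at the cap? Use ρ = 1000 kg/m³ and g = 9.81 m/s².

Head above the cap: Δh = 438.37 − 408.05 = 30.32 m.
P = ρgΔh = 1000 × 9.81 × 30.32 = 297439 Pa ≈ 297 kPa.

P ≈ 297 kPa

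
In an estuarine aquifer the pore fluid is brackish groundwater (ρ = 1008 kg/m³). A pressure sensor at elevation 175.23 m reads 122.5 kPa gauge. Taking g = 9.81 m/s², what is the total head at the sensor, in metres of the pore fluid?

ψ = P/(ρg) = 122.5×1000 / (1008 × 9.81) = 12.39 m.
h = z + ψ = 175.23 + 12.39 = 187.62 m.

h ≈ 187.62 m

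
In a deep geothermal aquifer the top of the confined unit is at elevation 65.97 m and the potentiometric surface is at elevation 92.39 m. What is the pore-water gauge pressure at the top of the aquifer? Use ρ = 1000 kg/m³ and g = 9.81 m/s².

P ≈ 259 kPa

Pressure head at the aquifer top: ψ = h − z = 92.39 − 65.97 = 26.42 m.
P = ρgψ = 1000 × 9.81 × 26.42 = 259180 Pa ≈ 259 kPa.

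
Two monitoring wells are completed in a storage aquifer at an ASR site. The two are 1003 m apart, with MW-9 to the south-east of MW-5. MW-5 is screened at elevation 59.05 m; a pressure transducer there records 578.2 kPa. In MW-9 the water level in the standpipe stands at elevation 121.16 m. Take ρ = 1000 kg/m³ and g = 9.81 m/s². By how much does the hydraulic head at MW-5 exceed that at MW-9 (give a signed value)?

Δh ≈ -3.17 m

Pressure head at MW-5: ψ = P/(ρg) = 578.2×1000 / (1000 × 9.81) = 58.94 m.
Total head at MW-5: h = z + ψ = 59.05 + 58.94 = 117.99 m.
Total head at MW-9: h = 121.16 m (water level in the piezometer is the total head).
Head difference: h(MW-5) − h(MW-9) = 117.99 − 121.16 = -3.17 m.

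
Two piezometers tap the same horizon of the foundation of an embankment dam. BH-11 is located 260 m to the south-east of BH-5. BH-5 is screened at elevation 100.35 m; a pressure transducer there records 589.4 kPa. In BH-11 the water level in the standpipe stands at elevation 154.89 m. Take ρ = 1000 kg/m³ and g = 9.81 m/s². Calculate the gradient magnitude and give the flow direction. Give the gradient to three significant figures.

i ≈ 0.0213; groundwater flows toward the south-east

Pressure head at BH-5: ψ = P/(ρg) = 589.4×1000 / (1000 × 9.81) = 60.08 m.
Total head at BH-5: h = z + ψ = 100.35 + 60.08 = 160.43 m.
Total head at BH-11: h = 154.89 m (water level in the piezometer is the total head).
Head difference: h(BH-5) − h(BH-11) = 160.43 − 154.89 = 5.54 m.
Hydraulic gradient: i = |Δh| / L = 5.54 / 260 = 0.0213.
Flow is from higher to lower head: from BH-5 toward BH-11, i.e. toward the south-east.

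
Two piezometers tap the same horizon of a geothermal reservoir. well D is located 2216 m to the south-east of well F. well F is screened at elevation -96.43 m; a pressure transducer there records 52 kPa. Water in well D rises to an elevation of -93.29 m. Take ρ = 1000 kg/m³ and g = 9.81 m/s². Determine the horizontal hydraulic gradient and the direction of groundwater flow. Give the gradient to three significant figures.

i ≈ 0.000975; groundwater flows toward the south-east

Pressure head at well F: ψ = P/(ρg) = 52×1000 / (1000 × 9.81) = 5.30 m.
Total head at well F: h = z + ψ = -96.43 + 5.30 = -91.13 m.
Total head at well D: h = -93.29 m (water level in the piezometer is the total head).
Head difference: h(well F) − h(well D) = -91.13 − (-93.29) = 2.16 m.
Hydraulic gradient: i = |Δh| / L = 2.16 / 2216 = 0.000975.
Flow is from higher to lower head: from well F toward well D, i.e. toward the south-east.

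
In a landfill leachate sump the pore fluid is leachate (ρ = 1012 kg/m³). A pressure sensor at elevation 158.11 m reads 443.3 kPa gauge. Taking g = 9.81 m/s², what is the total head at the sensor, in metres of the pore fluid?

h ≈ 202.76 m

ψ = P/(ρg) = 443.3×1000 / (1012 × 9.81) = 44.65 m.
h = z + ψ = 158.11 + 44.65 = 202.76 m.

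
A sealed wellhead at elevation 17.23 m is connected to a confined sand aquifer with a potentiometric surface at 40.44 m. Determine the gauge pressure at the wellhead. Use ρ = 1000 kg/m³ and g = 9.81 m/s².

P ≈ 228 kPa

Head above the cap: Δh = 40.44 − 17.23 = 23.21 m.
P = ρgΔh = 1000 × 9.81 × 23.21 = 227690 Pa ≈ 228 kPa.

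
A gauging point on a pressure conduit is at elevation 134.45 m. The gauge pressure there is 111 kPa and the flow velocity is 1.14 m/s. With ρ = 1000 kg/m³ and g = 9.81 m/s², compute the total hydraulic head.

h ≈ 145.83 m

Pressure head ψ = P/(ρg) = 111×1000 / (1000 × 9.81) = 11.31 m.
Velocity head = v²/(2g) = 1.14² / (2 × 9.81) = 0.066 m.
h = z + ψ + v²/(2g) = 134.45 + 11.31 + 0.066 = 145.83 m.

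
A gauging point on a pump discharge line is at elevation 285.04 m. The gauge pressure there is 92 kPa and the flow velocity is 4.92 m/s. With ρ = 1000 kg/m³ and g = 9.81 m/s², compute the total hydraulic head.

h ≈ 295.65 m

Pressure head ψ = P/(ρg) = 92×1000 / (1000 × 9.81) = 9.38 m.
Velocity head = v²/(2g) = 4.92² / (2 × 9.81) = 1.234 m.
h = z + ψ + v²/(2g) = 285.04 + 9.38 + 1.234 = 295.65 m.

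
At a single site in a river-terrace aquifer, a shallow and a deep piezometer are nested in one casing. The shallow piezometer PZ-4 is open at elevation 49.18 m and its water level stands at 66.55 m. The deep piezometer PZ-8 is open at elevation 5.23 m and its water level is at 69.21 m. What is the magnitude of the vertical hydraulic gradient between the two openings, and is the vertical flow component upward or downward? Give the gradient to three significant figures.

|i_v| ≈ 0.0605; vertical flow is upward

Total head at PZ-4: h = 66.55 m (water level in the standpipe).
Total head at PZ-8: h = 69.21 m.
Δh = h(PZ-4) − h(PZ-8) = 66.55 − 69.21 = -2.66 m.
Vertical separation Δz = 49.18 − 5.23 = 43.95 m.
|i_v| = |Δh| / Δz = 2.66 / 43.95 = 0.0605.
Head is higher in the deep piezometer, so vertical flow is upward (discharge condition).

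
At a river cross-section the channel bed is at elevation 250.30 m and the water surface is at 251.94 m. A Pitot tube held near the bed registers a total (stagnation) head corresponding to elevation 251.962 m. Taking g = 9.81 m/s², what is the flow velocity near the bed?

v ≈ 0.657 m/s

Near the bed, under hydrostatic conditions, the piezometric head (z + ψ) equals the free-surface elevation, 251.94 m.
Velocity head = total − piezometric = 251.962 − 251.94 = 0.022 m.
v = √(2g·h_v) = √(2 × 9.81 × 0.022) = 0.657 m/s.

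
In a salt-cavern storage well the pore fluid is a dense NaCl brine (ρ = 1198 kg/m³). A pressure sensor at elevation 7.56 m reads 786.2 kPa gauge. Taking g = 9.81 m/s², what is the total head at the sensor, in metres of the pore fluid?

h ≈ 74.46 m

ψ = P/(ρg) = 786.2×1000 / (1198 × 9.81) = 66.90 m.
h = z + ψ = 7.56 + 66.90 = 74.46 m.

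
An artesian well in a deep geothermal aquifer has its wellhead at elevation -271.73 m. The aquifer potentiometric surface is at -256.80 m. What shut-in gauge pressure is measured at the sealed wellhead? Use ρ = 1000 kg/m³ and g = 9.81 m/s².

P ≈ 146 kPa

Head above the cap: Δh = -256.80 − (-271.73) = 14.93 m.
P = ρgΔh = 1000 × 9.81 × 14.93 = 146463 Pa ≈ 146 kPa.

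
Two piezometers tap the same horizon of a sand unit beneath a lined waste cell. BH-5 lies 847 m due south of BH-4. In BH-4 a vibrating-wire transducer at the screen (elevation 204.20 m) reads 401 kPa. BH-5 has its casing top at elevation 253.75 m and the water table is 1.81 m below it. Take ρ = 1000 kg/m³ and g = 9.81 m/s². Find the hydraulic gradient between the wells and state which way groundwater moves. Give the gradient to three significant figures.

i ≈ 0.00810; groundwater flows toward the north

Pressure head at BH-4: ψ = P/(ρg) = 401×1000 / (1000 × 9.81) = 40.88 m.
Total head at BH-4: h = z + ψ = 204.20 + 40.88 = 245.08 m.
Total head at BH-5: h = 253.75 − 1.81 = 251.94 m.
Head difference: h(BH-4) − h(BH-5) = 245.08 − 251.94 = -6.86 m.
Hydraulic gradient: i = |Δh| / L = 6.86 / 847 = 0.00810.
Flow is from higher to lower head: from BH-5 toward BH-4, i.e. toward the north.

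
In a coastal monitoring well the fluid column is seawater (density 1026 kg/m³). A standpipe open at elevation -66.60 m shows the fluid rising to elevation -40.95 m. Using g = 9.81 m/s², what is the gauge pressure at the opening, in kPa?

Pressure head ψ = h − z = -40.95 − (-66.60) = 25.65 m.
P = ρgψ = 1026 × 9.81 × 25.65 = 258169 Pa ≈ 258 kPa.

P ≈ 258 kPa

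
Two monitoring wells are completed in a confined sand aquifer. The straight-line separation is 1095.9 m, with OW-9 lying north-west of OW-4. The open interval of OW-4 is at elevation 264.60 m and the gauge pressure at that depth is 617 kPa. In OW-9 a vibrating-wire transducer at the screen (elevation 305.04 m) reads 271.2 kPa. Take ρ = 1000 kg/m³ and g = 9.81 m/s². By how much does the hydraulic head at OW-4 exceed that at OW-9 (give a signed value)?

Δh ≈ -5.19 m

Pressure head at OW-4: ψ = P/(ρg) = 617×1000 / (1000 × 9.81) = 62.90 m.
Total head at OW-4: h = z + ψ = 264.60 + 62.90 = 327.50 m.
Pressure head at OW-9: ψ = P/(ρg) = 271.2×1000 / (1000 × 9.81) = 27.65 m.
Total head at OW-9: h = z + ψ = 305.04 + 27.65 = 332.69 m.
Head difference: h(OW-4) − h(OW-9) = 327.50 − 332.69 = -5.19 m.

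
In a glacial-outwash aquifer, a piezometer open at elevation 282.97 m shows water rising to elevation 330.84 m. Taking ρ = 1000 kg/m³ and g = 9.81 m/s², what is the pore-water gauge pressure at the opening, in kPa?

P ≈ 470 kPa

Pressure head ψ = h − z = 330.84 − 282.97 = 47.87 m.
P = ρgψ = 1000 × 9.81 × 47.87 = 469605 Pa ≈ 470 kPa.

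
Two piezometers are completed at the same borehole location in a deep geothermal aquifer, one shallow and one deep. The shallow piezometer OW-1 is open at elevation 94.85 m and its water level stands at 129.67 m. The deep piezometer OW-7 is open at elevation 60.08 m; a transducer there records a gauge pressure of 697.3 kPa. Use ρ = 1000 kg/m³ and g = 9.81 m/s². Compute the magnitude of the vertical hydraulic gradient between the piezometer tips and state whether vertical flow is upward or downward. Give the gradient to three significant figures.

|i_v| ≈ 0.0429; vertical flow is upward

Total head at OW-1: h = 129.67 m (water level in the standpipe).
Pressure head at OW-7: ψ = P/(ρg) = 697.3×1000 / (1000 × 9.81) = 71.08 m.
Total head at OW-7: h = z + ψ = 60.08 + 71.08 = 131.16 m.
Δh = h(OW-1) − h(OW-7) = 129.67 − 131.16 = -1.49 m.
Vertical separation Δz = 94.85 − 60.08 = 34.77 m.
|i_v| = |Δh| / Δz = 1.49 / 34.77 = 0.0429.
Head is higher in the deep piezometer, so vertical flow is upward (discharge condition).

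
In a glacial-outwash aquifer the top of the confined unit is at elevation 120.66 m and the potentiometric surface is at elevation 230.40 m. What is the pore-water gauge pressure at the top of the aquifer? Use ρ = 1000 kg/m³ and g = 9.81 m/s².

Pressure head at the aquifer top: ψ = h − z = 230.40 − 120.66 = 109.74 m.
P = ρgψ = 1000 × 9.81 × 109.74 = 1076549 Pa ≈ 1080 kPa.

P ≈ 1080 kPa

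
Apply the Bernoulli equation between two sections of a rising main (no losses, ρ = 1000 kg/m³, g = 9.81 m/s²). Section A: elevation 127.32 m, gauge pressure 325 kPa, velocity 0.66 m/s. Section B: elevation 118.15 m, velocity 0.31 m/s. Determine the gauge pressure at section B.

Pressure head at A: ψ₁ = P₁/(ρg) = 325×1000 / (1000 × 9.81) = 33.13 m.
Velocity heads: v₁²/2g = 0.66²/19.62 = 0.022 m; v₂²/2g = 0.31²/19.62 = 0.005 m.
Total head H = z₁ + ψ₁ + v₁²/2g = 127.32 + 33.13 + 0.022 = 160.47 m.
ψ₂ = H − z₂ − v₂²/2g = 160.47 − 118.15 − 0.005 = 42.31 m.
P₂ = ρgψ₂ = 1000 × 9.81 × 42.31 ≈ 415 kPa.

P₂ ≈ 415 kPa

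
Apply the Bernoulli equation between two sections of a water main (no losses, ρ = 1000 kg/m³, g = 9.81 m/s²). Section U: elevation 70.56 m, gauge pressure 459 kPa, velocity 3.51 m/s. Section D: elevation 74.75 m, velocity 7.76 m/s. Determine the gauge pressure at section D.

Pressure head at U: ψ₁ = P₁/(ρg) = 459×1000 / (1000 × 9.81) = 46.79 m.
Velocity heads: v₁²/2g = 3.51²/19.62 = 0.628 m; v₂²/2g = 7.76²/19.62 = 3.069 m.
Total head H = z₁ + ψ₁ + v₁²/2g = 70.56 + 46.79 + 0.628 = 117.98 m.
ψ₂ = H − z₂ − v₂²/2g = 117.98 − 74.75 − 3.069 = 40.16 m.
P₂ = ρgψ₂ = 1000 × 9.81 × 40.16 ≈ 394 kPa.

P₂ ≈ 394 kPa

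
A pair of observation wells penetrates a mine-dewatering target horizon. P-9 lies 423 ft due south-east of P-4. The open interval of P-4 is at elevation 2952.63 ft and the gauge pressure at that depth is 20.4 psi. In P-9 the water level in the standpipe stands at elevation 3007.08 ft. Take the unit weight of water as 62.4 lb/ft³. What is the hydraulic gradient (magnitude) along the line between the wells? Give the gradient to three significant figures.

i ≈ 0.0174

Pressure head at P-4: ψ = 144·P/γ = 144 × 20.4 / 62.4 = 47.08 ft.
Total head at P-4: h = z + ψ = 2952.63 + 47.08 = 2999.71 ft.
Total head at P-9: h = 3007.08 ft (water level in the piezometer is the total head).
Head difference: h(P-4) − h(P-9) = 2999.71 − 3007.08 = -7.37 ft.
Hydraulic gradient: i = |Δh| / L = 7.37 / 423 = 0.0174.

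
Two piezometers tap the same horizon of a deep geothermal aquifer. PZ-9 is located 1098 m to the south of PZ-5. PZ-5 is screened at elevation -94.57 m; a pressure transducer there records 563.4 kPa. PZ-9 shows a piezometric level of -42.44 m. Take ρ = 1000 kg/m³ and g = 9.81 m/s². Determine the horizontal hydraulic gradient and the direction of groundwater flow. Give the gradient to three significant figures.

Pressure head at PZ-5: ψ = P/(ρg) = 563.4×1000 / (1000 × 9.81) = 57.43 m.
Total head at PZ-5: h = z + ψ = -94.57 + 57.43 = -37.14 m.
Total head at PZ-9: h = -42.44 m (water level in the piezometer is the total head).
Head difference: h(PZ-5) − h(PZ-9) = -37.14 − (-42.44) = 5.30 m.
Hydraulic gradient: i = |Δh| / L = 5.30 / 1098 = 0.00483.
Flow is from higher to lower head: from PZ-5 toward PZ-9, i.e. toward the south.

i ≈ 0.00483; groundwater flows toward the south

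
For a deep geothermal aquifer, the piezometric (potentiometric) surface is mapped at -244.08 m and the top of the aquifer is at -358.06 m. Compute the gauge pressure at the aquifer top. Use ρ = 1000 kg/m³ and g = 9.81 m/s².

Pressure head at the aquifer top: ψ = h − z = -244.08 − (-358.06) = 113.98 m.
P = ρgψ = 1000 × 9.81 × 113.98 = 1118144 Pa ≈ 1120 kPa.

P ≈ 1120 kPa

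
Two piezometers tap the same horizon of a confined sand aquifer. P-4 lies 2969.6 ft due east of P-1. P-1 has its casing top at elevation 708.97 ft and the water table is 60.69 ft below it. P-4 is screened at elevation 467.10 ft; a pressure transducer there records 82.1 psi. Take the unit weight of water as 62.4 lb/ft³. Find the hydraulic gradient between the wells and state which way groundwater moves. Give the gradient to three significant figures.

i ≈ 0.00279; groundwater flows toward the west

Total head at P-1: h = 708.97 − 60.69 = 648.28 ft.
Pressure head at P-4: ψ = 144·P/γ = 144 × 82.1 / 62.4 = 189.46 ft.
Total head at P-4: h = z + ψ = 467.10 + 189.46 = 656.56 ft.
Head difference: h(P-1) − h(P-4) = 648.28 − 656.56 = -8.28 ft.
Hydraulic gradient: i = |Δh| / L = 8.28 / 2969.6 = 0.00279.
Flow is from higher to lower head: from P-4 toward P-1, i.e. toward the west.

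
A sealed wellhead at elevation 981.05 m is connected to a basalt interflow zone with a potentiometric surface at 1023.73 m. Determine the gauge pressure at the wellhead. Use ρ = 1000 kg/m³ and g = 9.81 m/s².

P ≈ 419 kPa

Head above the cap: Δh = 1023.73 − 981.05 = 42.68 m.
P = ρgΔh = 1000 × 9.81 × 42.68 = 418691 Pa ≈ 419 kPa.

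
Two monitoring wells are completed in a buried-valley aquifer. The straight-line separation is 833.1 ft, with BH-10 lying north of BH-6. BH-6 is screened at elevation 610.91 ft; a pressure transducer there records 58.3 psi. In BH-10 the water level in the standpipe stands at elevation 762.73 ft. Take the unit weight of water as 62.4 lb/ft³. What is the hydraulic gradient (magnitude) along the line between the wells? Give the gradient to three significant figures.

i ≈ 0.0207

Pressure head at BH-6: ψ = 144·P/γ = 144 × 58.3 / 62.4 = 134.54 ft.
Total head at BH-6: h = z + ψ = 610.91 + 134.54 = 745.45 ft.
Total head at BH-10: h = 762.73 ft (water level in the piezometer is the total head).
Head difference: h(BH-6) − h(BH-10) = 745.45 − 762.73 = -17.28 ft.
Hydraulic gradient: i = |Δh| / L = 17.28 / 833.1 = 0.0207.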